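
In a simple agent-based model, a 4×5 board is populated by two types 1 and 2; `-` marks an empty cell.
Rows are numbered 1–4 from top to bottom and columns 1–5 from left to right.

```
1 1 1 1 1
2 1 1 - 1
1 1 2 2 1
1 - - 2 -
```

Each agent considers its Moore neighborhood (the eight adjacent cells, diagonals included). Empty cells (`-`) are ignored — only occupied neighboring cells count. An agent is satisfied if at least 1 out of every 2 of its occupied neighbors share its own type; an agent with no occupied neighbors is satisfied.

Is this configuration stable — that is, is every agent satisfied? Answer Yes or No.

No

Row 1: (1,1)1 2/3 satisfied · (1,2)1 4/5 satisfied · (1,3)1 4/4 satisfied · (1,4)1 4/4 satisfied · (1,5)1 2/2 satisfied
Row 2: (2,1)2 0/5 not · (2,2)1 6/8 satisfied · (2,3)1 5/7 satisfied · (2,5)1 3/4 satisfied
Row 3: (3,1)1 3/4 satisfied · (3,2)1 4/6 satisfied · (3,3)2 2/5 not · (3,4)2 2/5 not · (3,5)1 1/3 not
Row 4: (4,1)1 2/2 satisfied · (4,4)2 2/3 satisfied
For instance (2,1) has only 0/5 same-type neighbors, below 1/2.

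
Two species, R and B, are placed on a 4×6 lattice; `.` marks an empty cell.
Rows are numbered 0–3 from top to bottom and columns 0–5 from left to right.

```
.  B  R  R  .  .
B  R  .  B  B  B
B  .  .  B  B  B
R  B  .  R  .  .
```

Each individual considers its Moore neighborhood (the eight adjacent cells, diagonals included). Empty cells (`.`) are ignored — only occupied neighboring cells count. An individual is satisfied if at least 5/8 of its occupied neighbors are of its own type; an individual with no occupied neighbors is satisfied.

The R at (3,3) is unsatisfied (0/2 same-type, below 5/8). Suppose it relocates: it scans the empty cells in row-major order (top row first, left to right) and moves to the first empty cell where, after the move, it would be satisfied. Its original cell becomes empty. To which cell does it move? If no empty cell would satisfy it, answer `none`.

none

Vacating (3,3). Empty cells in order:
  (0,0): 1/3 same-type → still unsatisfied.
  (0,4): 1/4 same-type → still unsatisfied.
  (0,5): 0/2 same-type → still unsatisfied.
  (1,2): 3/6 same-type → still unsatisfied.
  (2,1): 2/5 same-type → still unsatisfied.
  (2,2): 1/4 same-type → still unsatisfied.
  (3,2): 0/2 same-type → still unsatisfied.
  (3,4): 0/3 same-type → still unsatisfied.
  (3,5): 0/2 same-type → still unsatisfied.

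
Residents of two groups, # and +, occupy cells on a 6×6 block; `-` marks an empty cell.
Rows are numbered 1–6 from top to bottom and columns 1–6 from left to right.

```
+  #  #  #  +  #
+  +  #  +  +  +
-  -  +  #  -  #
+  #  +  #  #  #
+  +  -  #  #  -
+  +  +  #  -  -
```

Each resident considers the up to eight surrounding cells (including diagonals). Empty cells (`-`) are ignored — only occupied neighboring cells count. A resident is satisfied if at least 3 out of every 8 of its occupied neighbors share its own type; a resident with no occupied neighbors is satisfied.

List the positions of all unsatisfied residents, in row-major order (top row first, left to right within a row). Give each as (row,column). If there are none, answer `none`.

(1,6), (4,2), (4,3)

(1,1)+ 2/3 ok
(1,2)# 2/5 ok
(1,3)# 3/5 ok
(1,4)# 2/5 ok
(1,5)+ 3/5 ok
(1,6)# 0/3 unhappy
(2,1)+ 2/3 ok
(2,2)+ 3/6 ok
(2,3)# 4/7 ok
(2,4)+ 3/7 ok
(2,5)+ 3/7 ok
(2,6)+ 2/4 ok
(3,3)+ 3/7 ok
(3,4)# 3/7 ok
(3,6)# 2/4 ok
(4,1)+ 2/3 ok
(4,2)# 0/5 unhappy
(4,3)+ 2/6 unhappy
(4,4)# 4/6 ok
(4,5)# 6/6 ok
(4,6)# 3/3 ok
(5,1)+ 4/5 ok
(5,2)+ 6/7 ok
(5,4)# 4/6 ok
(5,5)# 5/5 ok
(6,1)+ 3/3 ok
(6,2)+ 4/4 ok
(6,3)+ 2/4 ok
(6,4)# 2/3 ok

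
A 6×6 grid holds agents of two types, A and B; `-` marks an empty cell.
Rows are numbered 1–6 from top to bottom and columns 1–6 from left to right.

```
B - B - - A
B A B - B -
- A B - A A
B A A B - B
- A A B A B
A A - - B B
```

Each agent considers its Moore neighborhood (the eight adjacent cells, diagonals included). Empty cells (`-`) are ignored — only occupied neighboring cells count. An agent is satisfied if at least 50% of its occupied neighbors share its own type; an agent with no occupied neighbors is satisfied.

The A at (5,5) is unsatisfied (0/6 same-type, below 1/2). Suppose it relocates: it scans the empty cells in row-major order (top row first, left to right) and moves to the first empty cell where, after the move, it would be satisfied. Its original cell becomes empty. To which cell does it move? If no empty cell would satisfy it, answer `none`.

Vacating (5,5). Empty cells in order:
  (1,2): 1/5 same-type → still unsatisfied.
  (1,4): 0/3 same-type → still unsatisfied.
  (1,5): 1/2 same-type → satisfied — stop here.

(1,5)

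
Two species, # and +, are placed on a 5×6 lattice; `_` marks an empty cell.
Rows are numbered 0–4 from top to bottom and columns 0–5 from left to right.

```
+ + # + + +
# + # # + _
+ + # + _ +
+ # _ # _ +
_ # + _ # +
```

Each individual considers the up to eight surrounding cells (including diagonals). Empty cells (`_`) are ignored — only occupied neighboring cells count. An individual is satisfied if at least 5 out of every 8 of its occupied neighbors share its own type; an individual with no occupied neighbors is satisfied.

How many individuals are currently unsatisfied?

(0,0)+ 2/3 satisfied
(0,1)+ 2/5 not
(0,2)# 2/5 not
(0,3)+ 2/5 not
(0,4)+ 3/4 satisfied
(0,5)+ 2/2 satisfied
(1,0)# 0/5 not
(1,1)+ 4/8 not
(1,2)# 3/8 not
(1,3)# 3/7 not
(1,4)+ 5/6 satisfied
(2,0)+ 3/5 not
(2,1)+ 3/7 not
(2,2)# 4/7 not
(2,3)+ 1/5 not
(2,5)+ 2/2 satisfied
(3,0)+ 2/4 not
(3,1)# 2/6 not
(3,3)# 2/4 not
(3,5)+ 2/3 satisfied
(4,1)# 1/3 not
(4,2)+ 0/3 not
(4,4)# 1/3 not
(4,5)+ 1/2 not
Unsatisfied: (0,1), (0,2), (0,3), (1,0), (1,1), (1,2), (1,3), (2,0), (2,1), (2,2), (2,3), (3,0), (3,1), (3,3), (4,1), (4,2), (4,4), (4,5) — 18 in total.

18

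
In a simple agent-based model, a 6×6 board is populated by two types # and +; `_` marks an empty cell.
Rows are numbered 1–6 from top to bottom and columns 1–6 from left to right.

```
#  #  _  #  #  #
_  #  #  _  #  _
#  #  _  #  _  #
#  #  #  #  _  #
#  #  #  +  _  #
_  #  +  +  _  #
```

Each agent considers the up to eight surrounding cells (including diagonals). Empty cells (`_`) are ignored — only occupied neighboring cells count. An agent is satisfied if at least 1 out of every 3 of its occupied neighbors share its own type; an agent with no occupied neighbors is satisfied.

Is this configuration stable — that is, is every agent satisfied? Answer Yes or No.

Yes

Row 1: (1,1)# 2/2 ✓ · (1,2)# 3/3 ✓ · (1,4)# 3/3 ✓ · (1,5)# 3/3 ✓ · (1,6)# 2/2 ✓
Row 2: (2,2)# 5/5 ✓ · (2,3)# 5/5 ✓ · (2,5)# 5/5 ✓
Row 3: (3,1)# 4/4 ✓ · (3,2)# 6/6 ✓ · (3,4)# 4/4 ✓ · (3,6)# 2/2 ✓
Row 4: (4,1)# 5/5 ✓ · (4,2)# 7/7 ✓ · (4,3)# 6/7 ✓ · (4,4)# 3/4 ✓ · (4,6)# 2/2 ✓
Row 5: (5,1)# 4/4 ✓ · (5,2)# 6/7 ✓ · (5,3)# 5/8 ✓ · (5,4)+ 2/5 ✓ · (5,6)# 2/2 ✓
Row 6: (6,2)# 3/4 ✓ · (6,3)+ 2/5 ✓ · (6,4)+ 2/3 ✓ · (6,6)# 1/1 ✓
All meet the threshold, so the configuration is stable.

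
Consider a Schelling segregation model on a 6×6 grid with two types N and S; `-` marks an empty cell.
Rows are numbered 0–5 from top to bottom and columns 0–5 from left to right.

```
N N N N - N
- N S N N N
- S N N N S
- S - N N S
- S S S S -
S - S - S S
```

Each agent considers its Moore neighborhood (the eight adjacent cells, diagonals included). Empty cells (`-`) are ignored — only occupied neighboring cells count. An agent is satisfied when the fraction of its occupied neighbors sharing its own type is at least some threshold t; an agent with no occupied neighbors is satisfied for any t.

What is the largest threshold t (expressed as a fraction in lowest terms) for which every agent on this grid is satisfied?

1/8

Row 0: (0,0)N 2/2 · (0,1)N 3/4 · (0,2)N 4/5 · (0,3)N 3/4 · (0,5)N 2/2
Row 1: (1,1)N 4/6 · (1,2)S 1/8 · (1,3)N 6/7 · (1,4)N 6/7 · (1,5)N 3/4
Row 2: (2,1)S 2/4 · (2,2)N 4/7 · (2,3)N 6/7 · (2,4)N 6/8 · (2,5)S 1/5
Row 3: (3,1)S 3/4 · (3,3)N 4/7 · (3,4)N 3/7 · (3,5)S 2/4
Row 4: (4,1)S 4/4 · (4,2)S 4/5 · (4,3)S 4/6 · (4,4)S 4/6
Row 5: (5,0)S 1/1 · (5,2)S 3/3 · (5,4)S 3/3 · (5,5)S 2/2
The smallest same-type fraction is 1/8 at (1,2), which reduces to 1/8. Any threshold above that leaves this agent unsatisfied.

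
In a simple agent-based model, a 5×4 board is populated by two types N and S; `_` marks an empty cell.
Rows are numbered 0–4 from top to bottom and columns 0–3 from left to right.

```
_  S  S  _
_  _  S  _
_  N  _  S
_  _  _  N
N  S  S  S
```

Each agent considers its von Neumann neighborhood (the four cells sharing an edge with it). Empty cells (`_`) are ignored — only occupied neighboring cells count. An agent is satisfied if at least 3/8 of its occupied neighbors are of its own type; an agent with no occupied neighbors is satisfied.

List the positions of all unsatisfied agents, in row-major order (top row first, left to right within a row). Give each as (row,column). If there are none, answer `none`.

(2,3), (3,3), (4,0)

(0,1)S 1/1 ✓
(0,2)S 2/2 ✓
(1,2)S 1/1 ✓
(2,1)N 0/0 ✓
(2,3)S 0/1 ✗
(3,3)N 0/2 ✗
(4,0)N 0/1 ✗
(4,1)S 1/2 ✓
(4,2)S 2/2 ✓
(4,3)S 1/2 ✓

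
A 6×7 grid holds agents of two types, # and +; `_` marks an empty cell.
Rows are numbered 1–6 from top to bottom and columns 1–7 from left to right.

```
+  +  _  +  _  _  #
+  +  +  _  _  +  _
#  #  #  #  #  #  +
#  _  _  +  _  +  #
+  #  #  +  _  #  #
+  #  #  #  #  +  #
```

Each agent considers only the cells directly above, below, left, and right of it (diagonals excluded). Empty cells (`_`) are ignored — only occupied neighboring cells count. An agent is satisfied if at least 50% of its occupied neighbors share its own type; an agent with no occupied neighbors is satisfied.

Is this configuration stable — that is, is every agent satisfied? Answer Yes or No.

No

Row 1: (1,1)+ 2/2 satisfied · (1,2)+ 2/2 satisfied · (1,4)+ 0/0 satisfied · (1,7)# 0/0 satisfied
Row 2: (2,1)+ 2/3 satisfied · (2,2)+ 3/4 satisfied · (2,3)+ 1/2 satisfied · (2,6)+ 0/1 not
Row 3: (3,1)# 2/3 satisfied · (3,2)# 2/3 satisfied · (3,3)# 2/3 satisfied · (3,4)# 2/3 satisfied · (3,5)# 2/2 satisfied · (3,6)# 1/4 not · (3,7)+ 0/2 not
Row 4: (4,1)# 1/2 satisfied · (4,4)+ 1/2 satisfied · (4,6)+ 0/3 not · (4,7)# 1/3 not
Row 5: (5,1)+ 1/3 not · (5,2)# 2/3 satisfied · (5,3)# 2/3 satisfied · (5,4)+ 1/3 not · (5,6)# 1/3 not · (5,7)# 3/3 satisfied
Row 6: (6,1)+ 1/2 satisfied · (6,2)# 2/3 satisfied · (6,3)# 3/3 satisfied · (6,4)# 2/3 satisfied · (6,5)# 1/2 satisfied · (6,6)+ 0/3 not · (6,7)# 1/2 satisfied
For instance (2,6) has only 0/1 same-type neighbors, below 1/2.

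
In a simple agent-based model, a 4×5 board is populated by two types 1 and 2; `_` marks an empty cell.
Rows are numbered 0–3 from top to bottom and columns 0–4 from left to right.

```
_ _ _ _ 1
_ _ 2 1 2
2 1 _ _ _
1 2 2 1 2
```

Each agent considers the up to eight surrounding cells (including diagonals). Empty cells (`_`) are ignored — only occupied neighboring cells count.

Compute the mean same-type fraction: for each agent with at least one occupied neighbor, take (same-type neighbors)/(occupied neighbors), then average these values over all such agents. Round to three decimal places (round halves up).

0.230

(0,4)1 1/2
(1,2)2 0/2
(1,3)1 1/3
(1,4)2 0/2
(2,0)2 1/3
(2,1)1 1/5
(3,0)1 1/3
(3,1)2 2/4
(3,2)2 1/3
(3,3)1 0/2
(3,4)2 0/1
Sum over 11 agents: 1/2 + 0/2 + 1/3 + 0/2 + 1/3 + 1/5 + 1/3 + 2/4 + 1/3 + 0/2 + 0/1 = 38/15; mean = 38/15 ÷ 11 = 38/165 = 0.230303… → 0.230.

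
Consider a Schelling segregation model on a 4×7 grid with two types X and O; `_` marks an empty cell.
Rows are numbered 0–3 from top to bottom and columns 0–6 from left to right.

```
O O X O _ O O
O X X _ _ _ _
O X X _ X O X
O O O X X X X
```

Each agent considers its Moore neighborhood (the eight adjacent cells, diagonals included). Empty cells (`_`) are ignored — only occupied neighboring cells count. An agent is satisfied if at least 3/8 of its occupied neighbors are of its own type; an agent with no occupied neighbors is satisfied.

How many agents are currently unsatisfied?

Row 0: (0,0)O 2/3 satisfied · (0,1)O 2/5 satisfied · (0,2)X 2/4 satisfied · (0,3)O 0/2 not · (0,5)O 1/1 satisfied · (0,6)O 1/1 satisfied
Row 1: (1,0)O 3/5 satisfied · (1,1)X 4/8 satisfied · (1,2)X 4/6 satisfied
Row 2: (2,0)O 3/5 satisfied · (2,1)X 3/8 satisfied · (2,2)X 4/6 satisfied · (2,4)X 3/4 satisfied · (2,5)O 0/5 not · (2,6)X 2/3 satisfied
Row 3: (3,0)O 2/3 satisfied · (3,1)O 3/5 satisfied · (3,2)O 1/4 not · (3,3)X 3/4 satisfied · (3,4)X 3/4 satisfied · (3,5)X 4/5 satisfied · (3,6)X 2/3 satisfied
Unsatisfied: (0,3), (2,5), (3,2) — 3 in total.

3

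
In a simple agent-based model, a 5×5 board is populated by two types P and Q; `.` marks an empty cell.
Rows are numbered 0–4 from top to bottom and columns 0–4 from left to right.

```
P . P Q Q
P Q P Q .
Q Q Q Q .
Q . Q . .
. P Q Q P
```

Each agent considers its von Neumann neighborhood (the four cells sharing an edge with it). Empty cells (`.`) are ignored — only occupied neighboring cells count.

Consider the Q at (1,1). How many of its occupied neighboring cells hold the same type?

Occupied neighbors of (1,1): (2,1)=Q, (1,0)=P, (1,2)=P.
Same type (Q): 1 of 3.

1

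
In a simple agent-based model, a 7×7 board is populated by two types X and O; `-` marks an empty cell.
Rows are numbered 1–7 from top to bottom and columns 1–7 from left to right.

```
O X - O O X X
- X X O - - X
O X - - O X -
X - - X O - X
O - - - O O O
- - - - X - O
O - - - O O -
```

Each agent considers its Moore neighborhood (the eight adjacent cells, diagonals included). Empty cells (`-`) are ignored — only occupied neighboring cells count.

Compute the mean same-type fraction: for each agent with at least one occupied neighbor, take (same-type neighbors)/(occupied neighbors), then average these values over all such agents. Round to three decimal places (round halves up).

0.524

(1,1)O 0/2
(1,2)X 2/3
(1,4)O 2/3
(1,5)O 2/3
(1,6)X 2/3
(1,7)X 2/2
(2,2)X 3/5
(2,3)X 3/5
(2,4)O 3/4
(2,7)X 3/3
(3,1)O 0/3
(3,2)X 3/4
(3,5)O 2/4
(3,6)X 2/4
(4,1)X 1/3
(4,4)X 0/3
(4,5)O 3/5
(4,7)X 1/3
(5,1)O 0/1
(5,5)O 2/4
(5,6)O 4/6
(5,7)O 2/3
(6,5)X 0/4
(6,7)O 3/3
(7,1)O — no occupied neighbors
(7,5)O 1/2
(7,6)O 2/3
Sum over 26 agents: 0/2 + 2/3 + 2/3 + 2/3 + 2/3 + 2/2 + 3/5 + 3/5 + 3/4 + 3/3 + 0/3 + 3/4 + 2/4 + 2/4 + 1/3 + 0/3 + 3/5 + 1/3 + 0/1 + 2/4 + 4/6 + 2/3 + 0/4 + 3/3 + 1/2 + 2/3 = 409/30; mean = 409/30 ÷ 26 = 409/780 = 0.524358… → 0.524.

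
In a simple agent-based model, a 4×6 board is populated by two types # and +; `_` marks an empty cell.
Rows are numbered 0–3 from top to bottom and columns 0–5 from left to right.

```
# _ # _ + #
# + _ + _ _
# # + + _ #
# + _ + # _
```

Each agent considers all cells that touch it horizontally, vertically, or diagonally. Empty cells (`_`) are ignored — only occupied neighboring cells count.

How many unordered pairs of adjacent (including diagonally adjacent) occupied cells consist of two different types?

Scan each occupied cell's neighbors to the right and below (and the two forward diagonals) so each pair is counted once.
Row 0: #(0,0)–#(1,0)= #(0,0)–+(1,1)≠ #(0,2)–+(1,3)≠ #(0,2)–+(1,1)≠ +(0,4)–#(0,5)≠ +(0,4)–+(1,3)=  → 4/6 unlike.
Row 1: #(1,0)–+(1,1)≠ #(1,0)–#(2,0)= #(1,0)–#(2,1)= +(1,1)–#(2,1)≠ +(1,1)–+(2,2)= +(1,1)–#(2,0)≠ +(1,3)–+(2,3)= +(1,3)–+(2,2)=  → 3/8 unlike.
Row 2: #(2,0)–#(2,1)= #(2,0)–#(3,0)= #(2,0)–+(3,1)≠ #(2,1)–+(2,2)≠ #(2,1)–+(3,1)≠ #(2,1)–#(3,0)= +(2,2)–+(2,3)= +(2,2)–+(3,3)= +(2,2)–+(3,1)= +(2,3)–+(3,3)= +(2,3)–#(3,4)≠ #(2,5)–#(3,4)=  → 4/12 unlike.
Row 3: #(3,0)–+(3,1)≠ +(3,3)–#(3,4)≠  → 2/2 unlike.
Total adjacent occupied pairs: 28; unlike-type pairs: 13.

13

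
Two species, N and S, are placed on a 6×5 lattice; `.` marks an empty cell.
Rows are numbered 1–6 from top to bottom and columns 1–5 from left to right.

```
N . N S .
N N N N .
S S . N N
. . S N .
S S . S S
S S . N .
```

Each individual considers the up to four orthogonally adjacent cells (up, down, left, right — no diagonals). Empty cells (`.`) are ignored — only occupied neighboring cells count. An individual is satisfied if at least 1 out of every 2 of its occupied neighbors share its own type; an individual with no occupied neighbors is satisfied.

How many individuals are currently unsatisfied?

5

(1,1)N 1/1 satisfied
(1,3)N 1/2 satisfied
(1,4)S 0/2 not
(2,1)N 2/3 satisfied
(2,2)N 2/3 satisfied
(2,3)N 3/3 satisfied
(2,4)N 2/3 satisfied
(3,1)S 1/2 satisfied
(3,2)S 1/2 satisfied
(3,4)N 3/3 satisfied
(3,5)N 1/1 satisfied
(4,3)S 0/1 not
(4,4)N 1/3 not
(5,1)S 2/2 satisfied
(5,2)S 2/2 satisfied
(5,4)S 1/3 not
(5,5)S 1/1 satisfied
(6,1)S 2/2 satisfied
(6,2)S 2/2 satisfied
(6,4)N 0/1 not
Unsatisfied: (1,4), (4,3), (4,4), (5,4), (6,4) — 5 in total.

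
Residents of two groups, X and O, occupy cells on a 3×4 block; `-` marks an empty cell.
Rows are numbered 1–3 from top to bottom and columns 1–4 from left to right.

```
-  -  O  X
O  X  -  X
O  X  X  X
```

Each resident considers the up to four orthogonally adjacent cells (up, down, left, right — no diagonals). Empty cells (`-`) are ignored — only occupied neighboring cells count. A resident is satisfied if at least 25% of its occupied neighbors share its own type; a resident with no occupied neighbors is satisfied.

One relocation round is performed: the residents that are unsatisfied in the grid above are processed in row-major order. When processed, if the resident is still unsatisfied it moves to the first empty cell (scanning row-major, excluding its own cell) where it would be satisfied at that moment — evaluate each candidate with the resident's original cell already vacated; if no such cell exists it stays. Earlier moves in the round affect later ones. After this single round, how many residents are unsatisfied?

0

Initially unsatisfied (in order): (1,3).
  (1,3) → (1,1).
Resulting grid:
O - - X
O X - X
O X X X
All satisfied now.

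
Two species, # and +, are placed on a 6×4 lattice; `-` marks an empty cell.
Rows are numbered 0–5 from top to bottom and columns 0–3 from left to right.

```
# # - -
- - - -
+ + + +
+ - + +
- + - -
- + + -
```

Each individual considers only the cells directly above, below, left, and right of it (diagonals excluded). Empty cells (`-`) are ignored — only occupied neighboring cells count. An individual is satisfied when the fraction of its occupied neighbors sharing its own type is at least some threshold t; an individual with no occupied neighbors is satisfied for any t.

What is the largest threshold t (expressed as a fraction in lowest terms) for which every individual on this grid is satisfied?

(0,0)# 1/1
(0,1)# 1/1
(2,0)+ 2/2
(2,1)+ 2/2
(2,2)+ 3/3
(2,3)+ 2/2
(3,0)+ 1/1
(3,2)+ 2/2
(3,3)+ 2/2
(4,1)+ 1/1
(5,1)+ 2/2
(5,2)+ 1/1
The smallest same-type fraction is 1/1 at (0,0), which reduces to 1/1. Any threshold above that leaves this individual unsatisfied.

1/1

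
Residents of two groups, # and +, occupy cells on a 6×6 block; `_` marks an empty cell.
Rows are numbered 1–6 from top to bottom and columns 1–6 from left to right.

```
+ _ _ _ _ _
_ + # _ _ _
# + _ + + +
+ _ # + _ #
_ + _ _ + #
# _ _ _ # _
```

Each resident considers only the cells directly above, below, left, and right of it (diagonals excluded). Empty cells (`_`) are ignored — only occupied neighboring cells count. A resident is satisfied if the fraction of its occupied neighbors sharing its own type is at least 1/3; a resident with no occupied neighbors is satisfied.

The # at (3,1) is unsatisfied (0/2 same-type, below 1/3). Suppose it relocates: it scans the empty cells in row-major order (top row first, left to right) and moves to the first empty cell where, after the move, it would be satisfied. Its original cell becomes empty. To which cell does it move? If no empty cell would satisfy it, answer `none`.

Vacating (3,1). Empty cells in order:
  (1,2): 0/2 same-type → still unsatisfied.
  (1,3): 1/1 same-type → satisfied — stop here.

(1,3)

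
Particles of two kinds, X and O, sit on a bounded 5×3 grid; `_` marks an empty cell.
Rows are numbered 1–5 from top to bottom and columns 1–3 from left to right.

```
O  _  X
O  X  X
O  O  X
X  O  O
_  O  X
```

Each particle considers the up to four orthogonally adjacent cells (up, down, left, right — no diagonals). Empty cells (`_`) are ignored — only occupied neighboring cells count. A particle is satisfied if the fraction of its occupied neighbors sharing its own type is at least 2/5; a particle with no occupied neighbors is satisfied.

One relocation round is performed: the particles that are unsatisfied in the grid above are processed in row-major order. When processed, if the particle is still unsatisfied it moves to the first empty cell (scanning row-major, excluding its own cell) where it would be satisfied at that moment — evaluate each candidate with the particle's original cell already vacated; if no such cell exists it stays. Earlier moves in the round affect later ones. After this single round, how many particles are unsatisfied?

Initially unsatisfied (in order): (2,2), (3,3), (4,1), (4,3), (5,3).
  (2,2) → (1,2).
  (3,3) → (2,2).
  (4,1): no empty cell satisfies it; stays.
  (4,3): now satisfied by earlier moves; stays.
  (5,3) → (5,1).
Resulting grid:
O X X
O X X
O O _
X O O
X O _
Unsatisfied now: (4,1).

1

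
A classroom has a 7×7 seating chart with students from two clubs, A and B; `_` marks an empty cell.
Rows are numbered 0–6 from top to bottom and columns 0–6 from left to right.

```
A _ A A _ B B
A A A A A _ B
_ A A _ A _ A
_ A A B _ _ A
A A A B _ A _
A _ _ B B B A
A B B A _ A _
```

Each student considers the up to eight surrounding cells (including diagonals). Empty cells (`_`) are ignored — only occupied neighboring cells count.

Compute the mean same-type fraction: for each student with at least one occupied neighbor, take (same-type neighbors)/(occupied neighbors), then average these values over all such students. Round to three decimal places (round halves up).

0.712

(0,0)A 2/2
(0,2)A 4/4
(0,3)A 4/4
(0,5)B 2/3
(0,6)B 2/2
(1,0)A 3/3
(1,1)A 6/6
(1,2)A 6/6
(1,3)A 6/6
(1,4)A 3/4
(1,6)B 2/3
(2,1)A 6/6
(2,2)A 6/7
(2,4)A 2/3
(2,6)A 1/2
(3,1)A 6/6
(3,2)A 5/7
(3,3)B 1/5
(3,6)A 2/2
(4,0)A 3/3
(4,1)A 5/5
(4,2)A 3/6
(4,3)B 3/5
(4,5)A 2/4
(5,0)A 3/4
(5,3)B 3/5
(5,4)B 3/6
(5,5)B 1/4
(5,6)A 2/3
(6,0)A 1/2
(6,1)B 1/3
(6,2)B 2/3
(6,3)A 0/3
(6,5)A 1/3
Sum over 34 students: 2/2 + 4/4 + 4/4 + 2/3 + 2/2 + 3/3 + 6/6 + 6/6 + 6/6 + 3/4 + 2/3 + 6/6 + 6/7 + 2/3 + 1/2 + 6/6 + 5/7 + 1/5 + 2/2 + 3/3 + 5/5 + 3/6 + 3/5 + 2/4 + 3/4 + 3/5 + 3/6 + 1/4 + 2/3 + 1/2 + 1/3 + 2/3 + 0/3 + 1/3 = 3391/140; mean = 3391/140 ÷ 34 = 3391/4760 = 0.712394… → 0.712.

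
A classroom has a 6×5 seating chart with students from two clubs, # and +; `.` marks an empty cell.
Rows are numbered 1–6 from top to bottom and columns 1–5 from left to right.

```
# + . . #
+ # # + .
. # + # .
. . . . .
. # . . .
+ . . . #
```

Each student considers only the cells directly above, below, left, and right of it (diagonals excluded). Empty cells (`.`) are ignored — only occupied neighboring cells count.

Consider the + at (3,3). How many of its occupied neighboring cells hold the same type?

Occupied neighbors of (3,3): (2,3)=#, (3,2)=#, (3,4)=#.
Same type (+): 0 of 3.

0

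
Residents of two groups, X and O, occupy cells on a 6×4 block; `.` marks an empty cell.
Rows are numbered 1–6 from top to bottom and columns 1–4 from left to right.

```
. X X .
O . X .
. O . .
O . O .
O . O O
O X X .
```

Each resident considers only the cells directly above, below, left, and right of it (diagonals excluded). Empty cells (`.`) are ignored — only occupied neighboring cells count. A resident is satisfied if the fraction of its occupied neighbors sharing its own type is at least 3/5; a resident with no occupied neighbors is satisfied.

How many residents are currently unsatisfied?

Row 1: (1,2)X 1/1 satisfied · (1,3)X 2/2 satisfied
Row 2: (2,1)O 0/0 satisfied · (2,3)X 1/1 satisfied
Row 3: (3,2)O 0/0 satisfied
Row 4: (4,1)O 1/1 satisfied · (4,3)O 1/1 satisfied
Row 5: (5,1)O 2/2 satisfied · (5,3)O 2/3 satisfied · (5,4)O 1/1 satisfied
Row 6: (6,1)O 1/2 not · (6,2)X 1/2 not · (6,3)X 1/2 not
Unsatisfied: (6,1), (6,2), (6,3) — 3 in total.

3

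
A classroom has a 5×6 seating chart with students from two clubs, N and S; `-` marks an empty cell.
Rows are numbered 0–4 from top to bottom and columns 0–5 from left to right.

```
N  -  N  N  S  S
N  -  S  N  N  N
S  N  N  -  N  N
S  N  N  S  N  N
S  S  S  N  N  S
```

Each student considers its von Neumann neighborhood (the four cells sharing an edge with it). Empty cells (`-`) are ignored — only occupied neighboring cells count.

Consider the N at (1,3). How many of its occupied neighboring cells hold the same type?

2

Occupied neighbors of (1,3): (0,3)=N, (1,2)=S, (1,4)=N.
Same type (N): 2 of 3.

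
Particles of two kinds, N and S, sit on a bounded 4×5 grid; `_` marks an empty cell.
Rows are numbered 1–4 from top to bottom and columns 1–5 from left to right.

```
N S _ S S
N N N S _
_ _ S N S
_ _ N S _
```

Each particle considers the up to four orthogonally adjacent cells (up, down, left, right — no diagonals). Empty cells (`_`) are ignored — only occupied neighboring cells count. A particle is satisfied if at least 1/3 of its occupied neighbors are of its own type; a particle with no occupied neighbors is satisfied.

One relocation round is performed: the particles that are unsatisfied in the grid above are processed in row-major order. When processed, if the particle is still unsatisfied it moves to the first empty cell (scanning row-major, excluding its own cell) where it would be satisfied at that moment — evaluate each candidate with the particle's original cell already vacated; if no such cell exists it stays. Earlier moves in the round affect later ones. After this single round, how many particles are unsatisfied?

Initially unsatisfied (in order): (1,2), (3,3), (3,4), (3,5), (4,3), (4,4).
  (1,2) → (1,3).
  (3,3) → (1,2).
  (3,4) → (3,1).
  (3,5): now satisfied by earlier moves; stays.
  (4,3) → (3,2).
  (4,4): now satisfied by earlier moves; stays.
Resulting grid:
N S S S S
N N N S _
N N _ _ S
_ _ _ S _
All satisfied now.

0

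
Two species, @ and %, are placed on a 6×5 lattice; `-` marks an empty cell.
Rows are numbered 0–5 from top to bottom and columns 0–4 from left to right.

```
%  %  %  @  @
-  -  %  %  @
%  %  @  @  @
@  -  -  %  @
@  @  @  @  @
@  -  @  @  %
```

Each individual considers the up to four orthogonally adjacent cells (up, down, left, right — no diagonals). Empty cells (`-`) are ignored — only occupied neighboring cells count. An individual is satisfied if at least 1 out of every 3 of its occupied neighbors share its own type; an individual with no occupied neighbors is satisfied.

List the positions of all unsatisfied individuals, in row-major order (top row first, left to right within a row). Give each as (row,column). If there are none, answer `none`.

Row 0: (0,0)% 1/1 ok · (0,1)% 2/2 ok · (0,2)% 2/3 ok · (0,3)@ 1/3 ok · (0,4)@ 2/2 ok
Row 1: (1,2)% 2/3 ok · (1,3)% 1/4 unhappy · (1,4)@ 2/3 ok
Row 2: (2,0)% 1/2 ok · (2,1)% 1/2 ok · (2,2)@ 1/3 ok · (2,3)@ 2/4 ok · (2,4)@ 3/3 ok
Row 3: (3,0)@ 1/2 ok · (3,3)% 0/3 unhappy · (3,4)@ 2/3 ok
Row 4: (4,0)@ 3/3 ok · (4,1)@ 2/2 ok · (4,2)@ 3/3 ok · (4,3)@ 3/4 ok · (4,4)@ 2/3 ok
Row 5: (5,0)@ 1/1 ok · (5,2)@ 2/2 ok · (5,3)@ 2/3 ok · (5,4)% 0/2 unhappy

(1,3), (3,3), (5,4)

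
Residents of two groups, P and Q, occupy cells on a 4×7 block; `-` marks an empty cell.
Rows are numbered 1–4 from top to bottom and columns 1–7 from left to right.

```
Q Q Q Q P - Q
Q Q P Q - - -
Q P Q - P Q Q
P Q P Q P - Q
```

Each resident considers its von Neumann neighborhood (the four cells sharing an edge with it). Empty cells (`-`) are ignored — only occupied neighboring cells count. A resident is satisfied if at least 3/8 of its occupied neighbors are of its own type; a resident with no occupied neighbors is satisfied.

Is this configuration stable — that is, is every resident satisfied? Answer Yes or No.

Row 1: (1,1)Q 2/2 satisfied · (1,2)Q 3/3 satisfied · (1,3)Q 2/3 satisfied · (1,4)Q 2/3 satisfied · (1,5)P 0/1 not · (1,7)Q 0/0 satisfied
Row 2: (2,1)Q 3/3 satisfied · (2,2)Q 2/4 satisfied · (2,3)P 0/4 not · (2,4)Q 1/2 satisfied
Row 3: (3,1)Q 1/3 not · (3,2)P 0/4 not · (3,3)Q 0/3 not · (3,5)P 1/2 satisfied · (3,6)Q 1/2 satisfied · (3,7)Q 2/2 satisfied
Row 4: (4,1)P 0/2 not · (4,2)Q 0/3 not · (4,3)P 0/3 not · (4,4)Q 0/2 not · (4,5)P 1/2 satisfied · (4,7)Q 1/1 satisfied
For instance (1,5) has only 0/1 same-type neighbors, below 3/8.

No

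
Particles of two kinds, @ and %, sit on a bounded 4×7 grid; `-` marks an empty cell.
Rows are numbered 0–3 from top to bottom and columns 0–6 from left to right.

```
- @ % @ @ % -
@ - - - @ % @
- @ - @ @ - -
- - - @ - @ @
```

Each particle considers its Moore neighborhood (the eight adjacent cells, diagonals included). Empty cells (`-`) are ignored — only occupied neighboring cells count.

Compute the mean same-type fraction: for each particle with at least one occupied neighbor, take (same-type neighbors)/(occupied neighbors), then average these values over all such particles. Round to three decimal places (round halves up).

0.639

Row 0: (0,1)@ 1/2 · (0,2)% 0/2 · (0,3)@ 2/3 · (0,4)@ 2/4 · (0,5)% 1/4
Row 1: (1,0)@ 2/2 · (1,4)@ 4/6 · (1,5)% 1/5 · (1,6)@ 0/2
Row 2: (2,1)@ 1/1 · (2,3)@ 3/3 · (2,4)@ 4/5
Row 3: (3,3)@ 2/2 · (3,5)@ 2/2 · (3,6)@ 1/1
Sum over 15 particles: 1/2 + 0/2 + 2/3 + 2/4 + 1/4 + 2/2 + 4/6 + 1/5 + 0/2 + 1/1 + 3/3 + 4/5 + 2/2 + 2/2 + 1/1 = 115/12; mean = 115/12 ÷ 15 = 23/36 = 0.638888… → 0.639.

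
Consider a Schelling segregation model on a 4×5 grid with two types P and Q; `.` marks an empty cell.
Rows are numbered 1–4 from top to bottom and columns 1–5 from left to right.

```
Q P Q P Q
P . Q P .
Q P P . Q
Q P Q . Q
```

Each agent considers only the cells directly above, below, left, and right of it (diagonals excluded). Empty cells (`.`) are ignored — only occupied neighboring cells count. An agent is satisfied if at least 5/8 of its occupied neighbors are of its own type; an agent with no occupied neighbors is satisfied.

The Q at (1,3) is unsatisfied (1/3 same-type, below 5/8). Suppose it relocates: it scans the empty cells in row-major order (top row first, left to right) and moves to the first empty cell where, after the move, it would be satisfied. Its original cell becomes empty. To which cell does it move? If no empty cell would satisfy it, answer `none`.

(2,5)

Vacating (1,3). Empty cells in order:
  (2,2): 1/4 same-type → still unsatisfied.
  (2,5): 2/3 same-type → satisfied — stop here.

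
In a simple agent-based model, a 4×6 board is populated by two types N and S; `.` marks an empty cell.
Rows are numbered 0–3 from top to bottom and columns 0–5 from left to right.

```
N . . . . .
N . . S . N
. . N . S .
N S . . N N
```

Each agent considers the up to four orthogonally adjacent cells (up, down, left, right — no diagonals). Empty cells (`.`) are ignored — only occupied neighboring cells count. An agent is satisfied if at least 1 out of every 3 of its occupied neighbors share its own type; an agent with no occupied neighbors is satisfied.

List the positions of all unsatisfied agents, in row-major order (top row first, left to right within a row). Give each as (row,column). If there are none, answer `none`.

(2,4), (3,0), (3,1)

(0,0)N 1/1 ✓
(1,0)N 1/1 ✓
(1,3)S 0/0 ✓
(1,5)N 0/0 ✓
(2,2)N 0/0 ✓
(2,4)S 0/1 ✗
(3,0)N 0/1 ✗
(3,1)S 0/1 ✗
(3,4)N 1/2 ✓
(3,5)N 1/1 ✓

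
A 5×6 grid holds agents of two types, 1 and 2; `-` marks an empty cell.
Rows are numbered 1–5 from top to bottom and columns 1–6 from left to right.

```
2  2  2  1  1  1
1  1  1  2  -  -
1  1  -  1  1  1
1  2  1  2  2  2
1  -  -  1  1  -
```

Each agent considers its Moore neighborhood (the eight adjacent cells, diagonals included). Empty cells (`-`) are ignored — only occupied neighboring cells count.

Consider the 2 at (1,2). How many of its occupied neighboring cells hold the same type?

Occupied neighbors of (1,2): (1,1)=2, (1,3)=2, (2,1)=1, (2,2)=1, (2,3)=1.
Same type (2): 2 of 5.

2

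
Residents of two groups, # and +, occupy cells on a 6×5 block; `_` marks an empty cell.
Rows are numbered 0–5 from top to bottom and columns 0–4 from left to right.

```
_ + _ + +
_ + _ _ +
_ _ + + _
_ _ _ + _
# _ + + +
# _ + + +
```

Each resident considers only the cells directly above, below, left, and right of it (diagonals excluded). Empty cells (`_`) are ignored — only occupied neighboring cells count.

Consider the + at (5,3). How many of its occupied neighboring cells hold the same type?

Occupied neighbors of (5,3): (4,3)=+, (5,2)=+, (5,4)=+.
Same type (+): 3 of 3.

3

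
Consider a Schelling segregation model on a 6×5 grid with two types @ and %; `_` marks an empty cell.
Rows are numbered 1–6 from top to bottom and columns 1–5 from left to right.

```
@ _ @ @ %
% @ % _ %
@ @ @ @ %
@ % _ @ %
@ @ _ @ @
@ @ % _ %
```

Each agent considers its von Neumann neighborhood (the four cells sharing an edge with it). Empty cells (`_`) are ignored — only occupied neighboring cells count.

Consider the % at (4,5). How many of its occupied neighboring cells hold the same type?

1

Occupied neighbors of (4,5): (3,5)=%, (5,5)=@, (4,4)=@.
Same type (%): 1 of 3.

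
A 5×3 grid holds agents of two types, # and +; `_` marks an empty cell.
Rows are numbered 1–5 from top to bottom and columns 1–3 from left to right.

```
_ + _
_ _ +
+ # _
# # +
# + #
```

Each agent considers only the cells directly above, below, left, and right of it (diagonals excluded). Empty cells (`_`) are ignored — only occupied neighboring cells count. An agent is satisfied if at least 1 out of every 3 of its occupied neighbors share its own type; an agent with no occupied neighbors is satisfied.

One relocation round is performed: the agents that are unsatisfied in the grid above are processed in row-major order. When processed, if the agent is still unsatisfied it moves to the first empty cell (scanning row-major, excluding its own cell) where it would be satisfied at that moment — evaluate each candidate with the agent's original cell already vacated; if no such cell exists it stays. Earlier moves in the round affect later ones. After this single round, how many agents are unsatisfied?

0

Initially unsatisfied (in order): (3,1), (4,3), (5,2), (5,3).
  (3,1) → (1,1).
  (4,3) → (1,3).
  (5,2) → (2,1).
  (5,3): now satisfied by earlier moves; stays.
Resulting grid:
+ + +
+ _ +
_ # _
# # _
# _ #
All satisfied now.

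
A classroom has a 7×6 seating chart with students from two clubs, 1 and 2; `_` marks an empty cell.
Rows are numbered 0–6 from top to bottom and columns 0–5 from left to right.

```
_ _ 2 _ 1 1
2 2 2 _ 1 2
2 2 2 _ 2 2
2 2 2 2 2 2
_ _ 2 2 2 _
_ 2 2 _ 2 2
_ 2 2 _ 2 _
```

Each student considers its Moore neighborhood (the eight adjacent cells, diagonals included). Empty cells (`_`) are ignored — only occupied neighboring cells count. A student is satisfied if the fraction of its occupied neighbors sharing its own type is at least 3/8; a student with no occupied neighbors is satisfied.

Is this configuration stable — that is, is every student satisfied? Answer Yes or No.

(0,2)2 2/2 ✓
(0,4)1 2/3 ✓
(0,5)1 2/3 ✓
(1,0)2 3/3 ✓
(1,1)2 6/6 ✓
(1,2)2 4/4 ✓
(1,4)1 2/5 ✓
(1,5)2 2/5 ✓
(2,0)2 5/5 ✓
(2,1)2 8/8 ✓
(2,2)2 6/6 ✓
(2,4)2 5/6 ✓
(2,5)2 4/5 ✓
(3,0)2 3/3 ✓
(3,1)2 6/6 ✓
(3,2)2 6/6 ✓
(3,3)2 7/7 ✓
(3,4)2 6/6 ✓
(3,5)2 4/4 ✓
(4,2)2 6/6 ✓
(4,3)2 7/7 ✓
(4,4)2 6/6 ✓
(5,1)2 4/4 ✓
(5,2)2 5/5 ✓
(5,4)2 4/4 ✓
(5,5)2 3/3 ✓
(6,1)2 3/3 ✓
(6,2)2 3/3 ✓
(6,4)2 2/2 ✓
All meet the threshold, so the configuration is stable.

Yes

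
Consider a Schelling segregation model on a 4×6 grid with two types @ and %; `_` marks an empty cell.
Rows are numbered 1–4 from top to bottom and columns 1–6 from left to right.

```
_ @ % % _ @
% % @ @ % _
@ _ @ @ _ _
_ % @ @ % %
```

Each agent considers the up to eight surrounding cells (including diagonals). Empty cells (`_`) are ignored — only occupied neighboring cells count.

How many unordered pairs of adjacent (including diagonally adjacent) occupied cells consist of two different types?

Scan each occupied cell's neighbors to the right and below (and the two forward diagonals) so each pair is counted once.
From row 1: 8 unlike of 12 pairs (running 8/12).
From row 2: 6 unlike of 12 pairs (running 14/24).
From row 3: 3 unlike of 8 pairs (running 17/32).
From row 4: 2 unlike of 4 pairs (running 19/36).
Total adjacent occupied pairs: 36; unlike-type pairs: 19.

19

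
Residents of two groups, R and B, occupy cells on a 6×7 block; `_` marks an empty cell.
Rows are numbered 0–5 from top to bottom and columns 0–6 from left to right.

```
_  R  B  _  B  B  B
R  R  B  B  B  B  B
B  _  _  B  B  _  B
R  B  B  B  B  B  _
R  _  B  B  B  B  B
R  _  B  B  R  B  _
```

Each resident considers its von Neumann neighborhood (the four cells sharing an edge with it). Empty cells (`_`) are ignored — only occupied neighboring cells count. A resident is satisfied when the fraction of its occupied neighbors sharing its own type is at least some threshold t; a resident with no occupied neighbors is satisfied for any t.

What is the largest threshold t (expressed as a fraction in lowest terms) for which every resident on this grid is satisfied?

Row 0: (0,1)R 1/2 · (0,2)B 1/2 · (0,4)B 2/2 · (0,5)B 3/3 · (0,6)B 2/2
Row 1: (1,0)R 1/2 · (1,1)R 2/3 · (1,2)B 2/3 · (1,3)B 3/3 · (1,4)B 4/4 · (1,5)B 3/3 · (1,6)B 3/3
Row 2: (2,0)B 0/2 · (2,3)B 3/3 · (2,4)B 3/3 · (2,6)B 1/1
Row 3: (3,0)R 1/3 · (3,1)B 1/2 · (3,2)B 3/3 · (3,3)B 4/4 · (3,4)B 4/4 · (3,5)B 2/2
Row 4: (4,0)R 2/2 · (4,2)B 3/3 · (4,3)B 4/4 · (4,4)B 3/4 · (4,5)B 4/4 · (4,6)B 1/1
Row 5: (5,0)R 1/1 · (5,2)B 2/2 · (5,3)B 2/3 · (5,4)R 0/3 · (5,5)B 1/2
The smallest same-type fraction is 0/2 at (2,0), which reduces to 0/1. Any threshold above that leaves this resident unsatisfied.

0/1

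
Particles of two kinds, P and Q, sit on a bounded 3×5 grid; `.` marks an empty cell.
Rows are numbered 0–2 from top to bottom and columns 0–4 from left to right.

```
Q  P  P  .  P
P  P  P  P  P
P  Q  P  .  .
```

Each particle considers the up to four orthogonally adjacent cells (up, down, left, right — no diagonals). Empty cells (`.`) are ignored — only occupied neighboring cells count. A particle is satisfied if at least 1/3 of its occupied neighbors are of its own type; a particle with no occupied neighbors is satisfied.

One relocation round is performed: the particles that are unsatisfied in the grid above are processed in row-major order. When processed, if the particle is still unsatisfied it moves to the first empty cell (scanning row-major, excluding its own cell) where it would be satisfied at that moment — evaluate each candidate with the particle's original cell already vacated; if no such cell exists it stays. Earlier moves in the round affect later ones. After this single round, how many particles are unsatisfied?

Initially unsatisfied (in order): (0,0), (2,1).
  (0,0): no empty cell satisfies it; stays.
  (2,1): no empty cell satisfies it; stays.
Resulting grid:
Q P P . P
P P P P P
P Q P . .
Unsatisfied now: (0,0), (2,1).

2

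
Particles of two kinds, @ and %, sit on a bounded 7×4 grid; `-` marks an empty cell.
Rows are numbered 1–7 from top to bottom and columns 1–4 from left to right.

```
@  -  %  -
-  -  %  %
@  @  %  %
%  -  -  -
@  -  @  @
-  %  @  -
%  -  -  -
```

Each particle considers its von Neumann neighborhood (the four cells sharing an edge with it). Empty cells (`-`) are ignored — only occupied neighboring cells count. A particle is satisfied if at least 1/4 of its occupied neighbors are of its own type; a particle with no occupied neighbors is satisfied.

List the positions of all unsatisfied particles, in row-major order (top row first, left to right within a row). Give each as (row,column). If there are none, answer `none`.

(4,1), (5,1), (6,2)

(1,1)@ 0/0 satisfied
(1,3)% 1/1 satisfied
(2,3)% 3/3 satisfied
(2,4)% 2/2 satisfied
(3,1)@ 1/2 satisfied
(3,2)@ 1/2 satisfied
(3,3)% 2/3 satisfied
(3,4)% 2/2 satisfied
(4,1)% 0/2 not
(5,1)@ 0/1 not
(5,3)@ 2/2 satisfied
(5,4)@ 1/1 satisfied
(6,2)% 0/1 not
(6,3)@ 1/2 satisfied
(7,1)% 0/0 satisfied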